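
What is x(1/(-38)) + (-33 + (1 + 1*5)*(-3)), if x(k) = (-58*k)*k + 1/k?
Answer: -64287/722 ≈ -89.040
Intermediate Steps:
x(k) = 1/k - 58*k² (x(k) = -58*k² + 1/k = 1/k - 58*k²)
x(1/(-38)) + (-33 + (1 + 1*5)*(-3)) = (1 - 58*(1/(-38))³)/(1/(-38)) + (-33 + (1 + 1*5)*(-3)) = (1 - 58*(-1/38)³)/(-1/38) + (-33 + (1 + 5)*(-3)) = -38*(1 - 58*(-1/54872)) + (-33 + 6*(-3)) = -38*(1 + 29/27436) + (-33 - 18) = -38*27465/27436 - 51 = -27465/722 - 51 = -64287/722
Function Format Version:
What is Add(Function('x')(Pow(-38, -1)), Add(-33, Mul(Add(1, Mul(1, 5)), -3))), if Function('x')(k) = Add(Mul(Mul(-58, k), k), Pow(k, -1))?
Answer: Rational(-64287, 722) ≈ -89.040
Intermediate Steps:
Function('x')(k) = Add(Pow(k, -1), Mul(-58, Pow(k, 2))) (Function('x')(k) = Add(Mul(-58, Pow(k, 2)), Pow(k, -1)) = Add(Pow(k, -1), Mul(-58, Pow(k, 2))))
Add(Function('x')(Pow(-38, -1)), Add(-33, Mul(Add(1, Mul(1, 5)), -3))) = Add(Mul(Pow(Pow(-38, -1), -1), Add(1, Mul(-58, Pow(Pow(-38, -1), 3)))), Add(-33, Mul(Add(1, Mul(1, 5)), -3))) = Add(Mul(Pow(Rational(-1, 38), -1), Add(1, Mul(-58, Pow(Rational(-1, 38), 3)))), Add(-33, Mul(Add(1, 5), -3))) = Add(Mul(-38, Add(1, Mul(-58, Rational(-1, 54872)))), Add(-33, Mul(6, -3))) = Add(Mul(-38, Add(1, Rational(29, 27436))), Add(-33, -18)) = Add(Mul(-38, Rational(27465, 27436)), -51) = Add(Rational(-27465, 722), -51) = Rational(-64287, 722)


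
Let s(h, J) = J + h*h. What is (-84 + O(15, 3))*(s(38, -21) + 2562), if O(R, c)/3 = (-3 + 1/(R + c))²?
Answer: -24958055/108 ≈ -2.3109e+5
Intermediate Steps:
O(R, c) = 3*(-3 + 1/(R + c))²
s(h, J) = J + h²
(-84 + O(15, 3))*(s(38, -21) + 2562) = (-84 + 3*(-1 + 3*15 + 3*3)²/(15 + 3)²)*((-21 + 38²) + 2562) = (-84 + 3*(-1 + 45 + 9)²/18²)*((-21 + 1444) + 2562) = (-84 + 3*(1/324)*53²)*(1423 + 2562) = (-84 + 3*(1/324)*2809)*3985 = (-84 + 2809/108)*3985 = -6263/108*3985 = -24958055/108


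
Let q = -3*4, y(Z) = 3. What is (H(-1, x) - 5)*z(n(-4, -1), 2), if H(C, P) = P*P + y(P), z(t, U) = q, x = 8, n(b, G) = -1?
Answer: -744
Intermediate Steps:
q = -12
z(t, U) = -12
H(C, P) = 3 + P² (H(C, P) = P*P + 3 = P² + 3 = 3 + P²)
(H(-1, x) - 5)*z(n(-4, -1), 2) = ((3 + 8²) - 5)*(-12) = ((3 + 64) - 5)*(-12) = (67 - 5)*(-12) = 62*(-12) = -744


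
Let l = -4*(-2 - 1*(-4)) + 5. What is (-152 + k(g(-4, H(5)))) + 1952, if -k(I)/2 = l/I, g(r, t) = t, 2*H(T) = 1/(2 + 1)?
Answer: 1836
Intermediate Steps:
H(T) = ⅙ (H(T) = 1/(2*(2 + 1)) = (½)/3 = (½)*(⅓) = ⅙)
l = -3 (l = -4*(-2 + 4) + 5 = -4*2 + 5 = -8 + 5 = -3)
k(I) = 6/I (k(I) = -(-6)/I = 6/I)
(-152 + k(g(-4, H(5)))) + 1952 = (-152 + 6/(⅙)) + 1952 = (-152 + 6*6) + 1952 = (-152 + 36) + 1952 = -116 + 1952 = 1836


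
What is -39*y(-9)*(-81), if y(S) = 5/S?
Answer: -1755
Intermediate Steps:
-39*y(-9)*(-81) = -195/(-9)*(-81) = -195*(-1)/9*(-81) = -39*(-5/9)*(-81) = (65/3)*(-81) = -1755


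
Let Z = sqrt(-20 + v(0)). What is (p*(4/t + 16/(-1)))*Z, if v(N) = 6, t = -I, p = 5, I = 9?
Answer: -740*I*sqrt(14)/9 ≈ -307.65*I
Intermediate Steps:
t = -9 (t = -1*9 = -9)
Z = I*sqrt(14) (Z = sqrt(-20 + 6) = sqrt(-14) = I*sqrt(14) ≈ 3.7417*I)
(p*(4/t + 16/(-1)))*Z = (5*(4/(-9) + 16/(-1)))*(I*sqrt(14)) = (5*(4*(-1/9) + 16*(-1)))*(I*sqrt(14)) = (5*(-4/9 - 16))*(I*sqrt(14)) = (5*(-148/9))*(I*sqrt(14)) = -740*I*sqrt(14)/9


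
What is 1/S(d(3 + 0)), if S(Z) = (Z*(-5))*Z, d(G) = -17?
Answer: -1/1445 ≈ -0.00069204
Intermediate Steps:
S(Z) = -5*Z² (S(Z) = (-5*Z)*Z = -5*Z²)
1/S(d(3 + 0)) = 1/(-5*(-17)²) = 1/(-5*289) = 1/(-1445) = -1/1445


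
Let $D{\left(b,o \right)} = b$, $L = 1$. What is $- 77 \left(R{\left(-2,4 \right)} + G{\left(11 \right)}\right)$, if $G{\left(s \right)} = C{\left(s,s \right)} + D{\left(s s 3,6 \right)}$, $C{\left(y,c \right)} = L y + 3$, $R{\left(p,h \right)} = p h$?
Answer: $-28413$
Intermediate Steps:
$R{\left(p,h \right)} = h p$
$C{\left(y,c \right)} = 3 + y$ ($C{\left(y,c \right)} = 1 y + 3 = y + 3 = 3 + y$)
$G{\left(s \right)} = 3 + s + 3 s^{2}$ ($G{\left(s \right)} = \left(3 + s\right) + s s 3 = \left(3 + s\right) + s^{2} \cdot 3 = \left(3 + s\right) + 3 s^{2} = 3 + s + 3 s^{2}$)
$- 77 \left(R{\left(-2,4 \right)} + G{\left(11 \right)}\right) = - 77 \left(4 \left(-2\right) + \left(3 + 11 + 3 \cdot 11^{2}\right)\right) = - 77 \left(-8 + \left(3 + 11 + 3 \cdot 121\right)\right) = - 77 \left(-8 + \left(3 + 11 + 363\right)\right) = - 77 \left(-8 + 377\right) = \left(-77\right) 369 = -28413$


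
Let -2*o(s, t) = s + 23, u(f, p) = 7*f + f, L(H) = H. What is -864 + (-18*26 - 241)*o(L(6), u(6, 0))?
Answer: 18833/2 ≈ 9416.5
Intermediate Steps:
u(f, p) = 8*f
o(s, t) = -23/2 - s/2 (o(s, t) = -(s + 23)/2 = -(23 + s)/2 = -23/2 - s/2)
-864 + (-18*26 - 241)*o(L(6), u(6, 0)) = -864 + (-18*26 - 241)*(-23/2 - 1/2*6) = -864 + (-468 - 241)*(-23/2 - 3) = -864 - 709*(-29/2) = -864 + 20561/2 = 18833/2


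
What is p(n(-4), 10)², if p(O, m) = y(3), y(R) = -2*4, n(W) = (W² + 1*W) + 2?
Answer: 64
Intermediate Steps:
n(W) = 2 + W + W² (n(W) = (W² + W) + 2 = (W + W²) + 2 = 2 + W + W²)
y(R) = -8
p(O, m) = -8
p(n(-4), 10)² = (-8)² = 64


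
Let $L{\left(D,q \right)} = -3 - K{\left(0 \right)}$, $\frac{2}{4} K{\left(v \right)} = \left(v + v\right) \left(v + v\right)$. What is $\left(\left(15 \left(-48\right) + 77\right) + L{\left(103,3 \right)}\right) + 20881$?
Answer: $20235$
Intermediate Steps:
$K{\left(v \right)} = 8 v^{2}$ ($K{\left(v \right)} = 2 \left(v + v\right) \left(v + v\right) = 2 \cdot 2 v 2 v = 2 \cdot 4 v^{2} = 8 v^{2}$)
$L{\left(D,q \right)} = -3$ ($L{\left(D,q \right)} = -3 - 8 \cdot 0^{2} = -3 - 8 \cdot 0 = -3 - 0 = -3 + 0 = -3$)
$\left(\left(15 \left(-48\right) + 77\right) + L{\left(103,3 \right)}\right) + 20881 = \left(\left(15 \left(-48\right) + 77\right) - 3\right) + 20881 = \left(\left(-720 + 77\right) - 3\right) + 20881 = \left(-643 - 3\right) + 20881 = -646 + 20881 = 20235$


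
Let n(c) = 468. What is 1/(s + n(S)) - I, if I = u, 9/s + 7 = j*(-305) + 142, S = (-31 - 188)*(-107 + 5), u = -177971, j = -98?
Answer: 2500796732464/14051709 ≈ 1.7797e+5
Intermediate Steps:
S = 22338 (S = -219*(-102) = 22338)
s = 9/30025 (s = 9/(-7 + (-98*(-305) + 142)) = 9/(-7 + (29890 + 142)) = 9/(-7 + 30032) = 9/30025 ≈ 0.00029975)
I = -177971
1/(s + n(S)) - I = 1/(9/30025 + 468) - 1*(-177971) = 1/(14051709/30025) + 177971 = 30025/14051709 + 177971 = 2500796732464/14051709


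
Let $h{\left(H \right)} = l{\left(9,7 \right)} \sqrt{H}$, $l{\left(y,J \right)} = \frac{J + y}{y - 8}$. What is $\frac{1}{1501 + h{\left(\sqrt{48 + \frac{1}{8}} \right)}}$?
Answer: $\frac{3381754501}{5076010352081} - \frac{18024008 \sqrt[4]{770}}{5076010352081} - \frac{512 \cdot 770^{\frac{3}{4}}}{5076010352081} + \frac{96064 \sqrt{770}}{5076010352081} \approx 0.00064803$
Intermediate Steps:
$l{\left(y,J \right)} = \frac{J + y}{-8 + y}$
$h{\left(H \right)} = 16 \sqrt{H}$ ($h{\left(H \right)} = \frac{7 + 9}{-8 + 9} \sqrt{H} = 1^{-1} \cdot 16 \sqrt{H} = 1 \cdot 16 \sqrt{H} = 16 \sqrt{H}$)
$\frac{1}{1501 + h{\left(\sqrt{48 + \frac{1}{8}} \right)}} = \frac{1}{1501 + 16 \sqrt{\sqrt{48 + \frac{1}{8}}}} = \frac{1}{1501 + 16 \sqrt{\sqrt{\frac{385}{8}}}} = \frac{1}{1501 + 16 \sqrt{\frac{\sqrt{770}}{4}}} = \frac{1}{1501 + 16 \frac{\sqrt[4]{770}}{2}} = \frac{1}{1501 + 8 \sqrt[4]{770}}$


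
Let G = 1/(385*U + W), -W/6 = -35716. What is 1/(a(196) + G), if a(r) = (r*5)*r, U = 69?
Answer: 240861/46264580881 ≈ 5.2062e-6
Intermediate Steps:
W = 214296 (W = -6*(-35716) = 214296)
a(r) = 5*r² (a(r) = (5*r)*r = 5*r²)
G = 1/240861 (G = 1/(385*69 + 214296) = 1/(26565 + 214296) = 1/240861 ≈ 4.1518e-6)
1/(a(196) + G) = 1/(5*196² + 1/240861) = 1/(5*38416 + 1/240861) = 1/(192080 + 1/240861) = 1/(46264580881/240861) = 240861/46264580881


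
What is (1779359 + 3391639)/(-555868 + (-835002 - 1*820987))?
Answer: -5170998/2211857 ≈ -2.3379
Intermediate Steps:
(1779359 + 3391639)/(-555868 + (-835002 - 1*820987)) = 5170998/(-555868 + (-835002 - 820987)) = 5170998/(-555868 - 1655989) = 5170998/(-2211857) = 5170998*(-1/2211857) = -5170998/2211857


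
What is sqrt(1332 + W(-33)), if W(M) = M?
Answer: sqrt(1299) ≈ 36.042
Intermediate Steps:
sqrt(1332 + W(-33)) = sqrt(1332 - 33) = sqrt(1299)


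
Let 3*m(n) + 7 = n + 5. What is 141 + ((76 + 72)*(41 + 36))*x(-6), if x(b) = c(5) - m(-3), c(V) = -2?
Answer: -10973/3 ≈ -3657.7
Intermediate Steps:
m(n) = -⅔ + n/3 (m(n) = -7/3 + (n + 5)/3 = -7/3 + (5 + n)/3 = -7/3 + (5/3 + n/3) = -⅔ + n/3)
x(b) = -⅓ (x(b) = -2 - (-⅔ + (⅓)*(-3)) = -2 - (-⅔ - 1) = -2 - 1*(-5/3) = -2 + 5/3 = -⅓)
141 + ((76 + 72)*(41 + 36))*x(-6) = 141 + ((76 + 72)*(41 + 36))*(-⅓) = 141 + (148*77)*(-⅓) = 141 + 11396*(-⅓) = 141 - 11396/3 = -10973/3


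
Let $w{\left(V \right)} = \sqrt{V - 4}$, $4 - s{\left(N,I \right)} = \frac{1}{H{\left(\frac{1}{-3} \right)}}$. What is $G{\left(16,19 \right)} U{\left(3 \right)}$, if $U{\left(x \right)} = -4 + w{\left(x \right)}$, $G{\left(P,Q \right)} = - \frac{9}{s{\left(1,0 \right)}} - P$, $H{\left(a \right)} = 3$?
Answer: $\frac{812}{11} - \frac{203 i}{11} \approx 73.818 - 18.455 i$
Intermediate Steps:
$s{\left(N,I \right)} = \frac{11}{3}$ ($s{\left(N,I \right)} = 4 - \frac{1}{3} = \frac{11}{3}$)
$w{\left(V \right)} = \sqrt{-4 + V}$
$G{\left(P,Q \right)} = - \frac{27}{11} - P$ ($G{\left(P,Q \right)} = - \frac{9}{\frac{11}{3}} - P = \left(-9\right) \frac{3}{11} - P = - \frac{27}{11} - P$)
$U{\left(x \right)} = -4 + \sqrt{-4 + x}$
$G{\left(16,19 \right)} U{\left(3 \right)} = \left(- \frac{27}{11} - 16\right) \left(-4 + \sqrt{-4 + 3}\right) = \left(- \frac{27}{11} - 16\right) \left(-4 + \sqrt{-1}\right) = - \frac{203 \left(-4 + i\right)}{11} = \frac{812}{11} - \frac{203 i}{11}$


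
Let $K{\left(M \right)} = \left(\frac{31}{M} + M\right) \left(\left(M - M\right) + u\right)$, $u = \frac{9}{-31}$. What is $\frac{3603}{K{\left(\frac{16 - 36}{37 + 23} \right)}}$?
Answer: $\frac{37231}{280} \approx 132.97$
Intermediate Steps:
$u = - \frac{9}{31}$ ($u = 9 \left(- \frac{1}{31}\right) = - \frac{9}{31} \approx -0.29032$)
$K{\left(M \right)} = - \frac{9}{M} - \frac{9 M}{31}$ ($K{\left(M \right)} = \left(\frac{31}{M} + M\right) \left(\left(M - M\right) - \frac{9}{31}\right) = \left(M + \frac{31}{M}\right) \left(0 - \frac{9}{31}\right) = \left(M + \frac{31}{M}\right) \left(- \frac{9}{31}\right) = - \frac{9}{M} - \frac{9 M}{31}$)
$\frac{3603}{K{\left(\frac{16 - 36}{37 + 23} \right)}} = \frac{3603}{- \frac{9}{\left(16 - 36\right) \frac{1}{37 + 23}} - \frac{9 \frac{16 - 36}{37 + 23}}{31}} = \frac{3603}{- \frac{9}{\left(-20\right) \frac{1}{60}} - \frac{9 \left(- \frac{20}{60}\right)}{31}} = \frac{3603}{- \frac{9}{\left(-20\right) \frac{1}{60}} - \frac{9 \left(\left(-20\right) \frac{1}{60}\right)}{31}} = \frac{3603}{- \frac{9}{- \frac{1}{3}} - - \frac{3}{31}} = \frac{3603}{\left(-9\right) \left(-3\right) + \frac{3}{31}} = \frac{3603}{27 + \frac{3}{31}} = \frac{3603}{\frac{840}{31}} = 3603 \cdot \frac{31}{840} = \frac{37231}{280}$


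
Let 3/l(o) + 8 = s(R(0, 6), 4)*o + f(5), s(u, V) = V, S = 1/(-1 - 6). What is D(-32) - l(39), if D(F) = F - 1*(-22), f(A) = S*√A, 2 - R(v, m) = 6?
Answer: -10754666/1073291 - 21*√5/1073291 ≈ -10.020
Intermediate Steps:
R(v, m) = -4 (R(v, m) = 2 - 1*6 = 2 - 6 = -4)
S = -⅐ (S = 1/(-7) = -⅐ ≈ -0.14286)
f(A) = -√A/7
D(F) = 22 + F (D(F) = F + 22 = 22 + F)
l(o) = 3/(-8 + 4*o - √5/7) (l(o) = 3/(-8 + (4*o - √5/7)) = 3/(-8 + 4*o - √5/7))
D(-32) - l(39) = (22 - 32) - 21/(-56 - √5 + 28*39) = -10 - 21/(-56 - √5 + 1092) = -10 - 21/(1036 - √5)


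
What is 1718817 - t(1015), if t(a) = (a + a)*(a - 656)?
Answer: 990047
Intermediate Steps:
t(a) = 2*a*(-656 + a) (t(a) = (2*a)*(-656 + a) = 2*a*(-656 + a))
1718817 - t(1015) = 1718817 - 2*1015*(-656 + 1015) = 1718817 - 2*1015*359 = 1718817 - 1*728770 = 1718817 - 728770 = 990047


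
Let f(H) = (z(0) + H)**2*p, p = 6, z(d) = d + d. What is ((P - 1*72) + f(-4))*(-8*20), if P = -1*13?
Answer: -1760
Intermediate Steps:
z(d) = 2*d
P = -13
f(H) = 6*H**2 (f(H) = (2*0 + H)**2*6 = (0 + H)**2*6 = H**2*6 = 6*H**2)
((P - 1*72) + f(-4))*(-8*20) = ((-13 - 1*72) + 6*(-4)**2)*(-8*20) = ((-13 - 72) + 6*16)*(-160) = (-85 + 96)*(-160) = 11*(-160) = -1760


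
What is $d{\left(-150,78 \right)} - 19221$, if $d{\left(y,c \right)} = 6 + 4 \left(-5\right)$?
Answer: $-19235$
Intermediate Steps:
$d{\left(y,c \right)} = -14$ ($d{\left(y,c \right)} = 6 - 20 = -14$)
$d{\left(-150,78 \right)} - 19221 = -14 - 19221 = -19235$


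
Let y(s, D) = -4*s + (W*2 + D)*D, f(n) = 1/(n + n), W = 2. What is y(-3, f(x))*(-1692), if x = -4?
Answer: -311751/16 ≈ -19484.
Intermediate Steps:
f(n) = 1/(2*n)
y(s, D) = -4*s + D*(4 + D) (y(s, D) = -4*s + (2*2 + D)*D = -4*s + (4 + D)*D = -4*s + D*(4 + D))
y(-3, f(x))*(-1692) = (((½)/(-4))² - 4*(-3) + 4*((½)/(-4)))*(-1692) = (((½)*(-¼))² + 12 + 4*((½)*(-¼)))*(-1692) = ((-⅛)² + 12 + 4*(-⅛))*(-1692) = (1/64 + 12 - ½)*(-1692) = (737/64)*(-1692) = -311751/16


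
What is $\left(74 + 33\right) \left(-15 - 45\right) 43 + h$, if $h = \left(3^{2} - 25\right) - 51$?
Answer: $-276127$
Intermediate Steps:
$h = -67$ ($h = \left(9 - 25\right) - 51 = -16 - 51 = -67$)
$\left(74 + 33\right) \left(-15 - 45\right) 43 + h = \left(74 + 33\right) \left(-15 - 45\right) 43 - 67 = 107 \left(-60\right) 43 - 67 = \left(-6420\right) 43 - 67 = -276060 - 67 = -276127$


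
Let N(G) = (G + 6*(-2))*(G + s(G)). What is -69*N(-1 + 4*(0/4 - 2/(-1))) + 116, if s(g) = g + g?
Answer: 7361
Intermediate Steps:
s(g) = 2*g
N(G) = 3*G*(-12 + G) (N(G) = (G + 6*(-2))*(G + 2*G) = (G - 12)*(3*G) = (-12 + G)*(3*G) = 3*G*(-12 + G))
-69*N(-1 + 4*(0/4 - 2/(-1))) + 116 = -207*(-1 + 4*(0/4 - 2/(-1)))*(-12 + (-1 + 4*(0/4 - 2/(-1)))) + 116 = -207*(-1 + 4*(0*(¼) - 2*(-1)))*(-12 + (-1 + 4*(0*(¼) - 2*(-1)))) + 116 = -207*(-1 + 4*(0 + 2))*(-12 + (-1 + 4*(0 + 2))) + 116 = -207*(-1 + 4*2)*(-12 + (-1 + 4*2)) + 116 = -207*(-1 + 8)*(-12 + (-1 + 8)) + 116 = -207*7*(-12 + 7) + 116 = -207*7*(-5) + 116 = -69*(-105) + 116 = 7245 + 116 = 7361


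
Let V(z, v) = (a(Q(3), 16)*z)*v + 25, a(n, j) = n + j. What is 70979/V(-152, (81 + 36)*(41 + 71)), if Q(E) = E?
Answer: -70979/37844327 ≈ -0.0018756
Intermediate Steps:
a(n, j) = j + n
V(z, v) = 25 + 19*v*z (V(z, v) = ((16 + 3)*z)*v + 25 = (19*z)*v + 25 = 19*v*z + 25 = 25 + 19*v*z)
70979/V(-152, (81 + 36)*(41 + 71)) = 70979/(25 + 19*((81 + 36)*(41 + 71))*(-152)) = 70979/(25 + 19*(117*112)*(-152)) = 70979/(25 + 19*13104*(-152)) = 70979/(25 - 37844352) = 70979/(-37844327) = 70979*(-1/37844327) = -70979/37844327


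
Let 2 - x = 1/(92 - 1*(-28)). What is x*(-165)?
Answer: -2629/8 ≈ -328.63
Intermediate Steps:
x = 239/120 (x = 2 - 1/(92 - 1*(-28)) = 2 - 1/(92 + 28) = 2 - 1/120 = 239/120 ≈ 1.9917)
x*(-165) = (239/120)*(-165) = -2629/8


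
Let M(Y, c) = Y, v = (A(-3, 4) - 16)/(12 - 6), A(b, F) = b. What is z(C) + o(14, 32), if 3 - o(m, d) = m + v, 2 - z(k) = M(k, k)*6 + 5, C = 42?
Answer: -1577/6 ≈ -262.83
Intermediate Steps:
v = -19/6 (v = (-3 - 16)/(12 - 6) = -19/6 ≈ -3.1667)
z(k) = -3 - 6*k (z(k) = 2 - (k*6 + 5) = 2 - (6*k + 5) = 2 - (5 + 6*k) = 2 + (-5 - 6*k) = -3 - 6*k)
o(m, d) = 37/6 - m (o(m, d) = 3 - (m - 19/6) = 3 - (-19/6 + m) = 3 + (19/6 - m) = 37/6 - m)
z(C) + o(14, 32) = (-3 - 6*42) + (37/6 - 1*14) = (-3 - 252) + (37/6 - 14) = -255 - 47/6 = -1577/6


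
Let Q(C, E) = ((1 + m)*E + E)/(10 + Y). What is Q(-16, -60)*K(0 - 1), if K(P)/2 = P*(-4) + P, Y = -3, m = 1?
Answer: -1080/7 ≈ -154.29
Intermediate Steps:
K(P) = -6*P (K(P) = 2*(P*(-4) + P) = 2*(-4*P + P) = 2*(-3*P) = -6*P)
Q(C, E) = 3*E/7 (Q(C, E) = ((1 + 1)*E + E)/(10 - 3) = (2*E + E)/7 = (3*E)*(1/7) = 3*E/7)
Q(-16, -60)*K(0 - 1) = ((3/7)*(-60))*(-6*(0 - 1)) = -(-1080)*(-1)/7 = -180/7*6 = -1080/7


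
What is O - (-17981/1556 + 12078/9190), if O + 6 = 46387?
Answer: 331689027431/7149820 ≈ 46391.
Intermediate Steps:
O = 46381 (O = -6 + 46387 = 46381)
O - (-17981/1556 + 12078/9190) = 46381 - (-17981/1556 + 12078/9190) = 46381 - (-17981*1/1556 + 12078*(1/9190)) = 46381 - (-17981/1556 + 6039/4595) = 46381 - 1*(-73226011/7149820) = 46381 + 73226011/7149820 = 331689027431/7149820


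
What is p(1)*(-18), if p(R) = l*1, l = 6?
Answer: -108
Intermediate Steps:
p(R) = 6 (p(R) = 6*1 = 6)
p(1)*(-18) = 6*(-18) = -108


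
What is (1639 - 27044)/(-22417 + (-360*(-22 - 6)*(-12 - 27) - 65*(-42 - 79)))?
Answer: 25405/407672 ≈ 0.062317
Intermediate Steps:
(1639 - 27044)/(-22417 + (-360*(-22 - 6)*(-12 - 27) - 65*(-42 - 79))) = -25405/(-22417 + (-(-10080)*(-39) - 65*(-121))) = -25405/(-22417 + (-360*1092 + 7865)) = -25405/(-22417 + (-393120 + 7865)) = -25405/(-22417 - 385255) = -25405/(-407672) = -25405*(-1/407672) = 25405/407672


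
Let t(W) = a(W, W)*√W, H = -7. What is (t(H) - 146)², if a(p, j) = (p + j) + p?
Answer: 18229 + 6132*I*√7 ≈ 18229.0 + 16224.0*I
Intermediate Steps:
a(p, j) = j + 2*p (a(p, j) = (j + p) + p = j + 2*p)
t(W) = 3*W^(3/2) (t(W) = (W + 2*W)*√W = (3*W)*√W = 3*W^(3/2))
(t(H) - 146)² = (3*(-7)^(3/2) - 146)² = (3*(-7*I*√7) - 146)² = (-21*I*√7 - 146)² = (-146 - 21*I*√7)²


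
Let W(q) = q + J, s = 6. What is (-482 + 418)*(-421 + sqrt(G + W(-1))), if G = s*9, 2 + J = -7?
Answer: 26944 - 128*sqrt(11) ≈ 26519.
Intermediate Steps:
J = -9 (J = -2 - 7 = -9)
G = 54 (G = 6*9 = 54)
W(q) = -9 + q (W(q) = q - 9 = -9 + q)
(-482 + 418)*(-421 + sqrt(G + W(-1))) = (-482 + 418)*(-421 + sqrt(54 + (-9 - 1))) = -64*(-421 + sqrt(54 - 10)) = -64*(-421 + sqrt(44)) = -64*(-421 + 2*sqrt(11)) = 26944 - 128*sqrt(11)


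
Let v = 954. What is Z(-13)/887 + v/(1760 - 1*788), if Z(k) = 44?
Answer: 49387/47898 ≈ 1.0311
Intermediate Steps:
Z(-13)/887 + v/(1760 - 1*788) = 44/887 + 954/(1760 - 1*788) = 44*(1/887) + 954/(1760 - 788) = 44/887 + 954/972 = 44/887 + 954*(1/972) = 44/887 + 53/54 = 49387/47898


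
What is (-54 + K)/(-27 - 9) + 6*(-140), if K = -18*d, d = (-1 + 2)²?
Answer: -838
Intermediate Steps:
d = 1 (d = 1² = 1)
K = -18 (K = -18*1 = -18)
(-54 + K)/(-27 - 9) + 6*(-140) = (-54 - 18)/(-27 - 9) + 6*(-140) = -72/(-36) - 840 = -72*(-1/36) - 840 = 2 - 840 = -838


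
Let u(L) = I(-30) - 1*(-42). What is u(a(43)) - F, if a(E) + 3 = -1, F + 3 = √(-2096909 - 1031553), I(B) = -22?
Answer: 23 - I*√3128462 ≈ 23.0 - 1768.7*I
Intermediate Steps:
F = -3 + I*√3128462 (F = -3 + √(-2096909 - 1031553) = -3 + √(-3128462) = -3 + I*√3128462 ≈ -3.0 + 1768.7*I)
a(E) = -4 (a(E) = -3 - 1 = -4)
u(L) = 20 (u(L) = -22 - 1*(-42) = -22 + 42 = 20)
u(a(43)) - F = 20 - (-3 + I*√3128462) = 20 + (3 - I*√3128462) = 23 - I*√3128462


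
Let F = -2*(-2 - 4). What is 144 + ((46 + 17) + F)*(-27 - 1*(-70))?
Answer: 3369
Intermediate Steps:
F = 12 (F = -2*(-6) = 12)
144 + ((46 + 17) + F)*(-27 - 1*(-70)) = 144 + ((46 + 17) + 12)*(-27 - 1*(-70)) = 144 + (63 + 12)*(-27 + 70) = 144 + 75*43 = 144 + 3225 = 3369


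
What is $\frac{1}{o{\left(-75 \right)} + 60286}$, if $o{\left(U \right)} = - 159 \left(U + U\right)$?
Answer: $\frac{1}{84136} \approx 1.1886 \cdot 10^{-5}$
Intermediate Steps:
$o{\left(U \right)} = - 318 U$ ($o{\left(U \right)} = - 159 \cdot 2 U = - 318 U$)
$\frac{1}{o{\left(-75 \right)} + 60286} = \frac{1}{\left(-318\right) \left(-75\right) + 60286} = \frac{1}{23850 + 60286} = \frac{1}{84136}$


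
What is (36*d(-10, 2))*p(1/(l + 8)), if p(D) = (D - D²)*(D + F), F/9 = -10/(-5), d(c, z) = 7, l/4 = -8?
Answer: -75425/384 ≈ -196.42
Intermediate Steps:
l = -32 (l = 4*(-8) = -32)
F = 18 (F = 9*(-10/(-5)) = 9*(-10*(-⅕)) = 9*2 = 18)
p(D) = (18 + D)*(D - D²) (p(D) = (D - D²)*(D + 18) = (D - D²)*(18 + D) = (18 + D)*(D - D²))
(36*d(-10, 2))*p(1/(l + 8)) = (36*7)*((18 - (1/(-32 + 8))² - 17/(-32 + 8))/(-32 + 8)) = 252*((18 - (1/(-24))² - 17/(-24))/(-24)) = 252*(-(18 - (-1/24)² - 17*(-1/24))/24) = 252*(-(18 - 1*1/576 + 17/24)/24) = 252*(-(18 - 1/576 + 17/24)/24) = 252*(-1/24*10775/576) = 252*(-10775/13824) = -75425/384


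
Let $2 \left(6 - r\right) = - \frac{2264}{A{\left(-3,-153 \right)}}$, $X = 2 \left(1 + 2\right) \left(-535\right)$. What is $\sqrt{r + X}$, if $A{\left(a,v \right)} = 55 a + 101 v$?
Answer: $\frac{i \sqrt{195385881018}}{7809} \approx 56.605 i$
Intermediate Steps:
$X = -3210$ ($X = 2 \cdot 3 \left(-535\right) = 6 \left(-535\right) = -3210$)
$r = \frac{46288}{7809}$ ($r = 6 - \frac{\left(-2264\right) \frac{1}{55 \left(-3\right) + 101 \left(-153\right)}}{2} = 6 - \frac{\left(-2264\right) \frac{1}{-165 - 15453}}{2} = 6 - \frac{\left(-2264\right) \frac{1}{-15618}}{2} = 6 - \frac{\left(-2264\right) \left(- \frac{1}{15618}\right)}{2} = 6 - \frac{566}{7809} = \frac{46288}{7809} \approx 5.9275$)
$\sqrt{r + X} = \sqrt{\frac{46288}{7809} - 3210} = \sqrt{- \frac{25020602}{7809}} = \frac{i \sqrt{195385881018}}{7809}$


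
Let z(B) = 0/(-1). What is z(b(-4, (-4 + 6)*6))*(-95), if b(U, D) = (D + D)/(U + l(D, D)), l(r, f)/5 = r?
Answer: 0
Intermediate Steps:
l(r, f) = 5*r
b(U, D) = 2*D/(U + 5*D) (b(U, D) = (D + D)/(U + 5*D) = (2*D)/(U + 5*D) = 2*D/(U + 5*D))
z(B) = 0 (z(B) = 0*(-1) = 0)
z(b(-4, (-4 + 6)*6))*(-95) = 0*(-95) = 0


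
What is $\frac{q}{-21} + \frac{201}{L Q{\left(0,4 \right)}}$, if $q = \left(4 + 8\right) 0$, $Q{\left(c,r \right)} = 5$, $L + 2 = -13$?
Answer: $- \frac{67}{25} \approx -2.68$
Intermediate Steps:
$L = -15$ ($L = -2 - 13 = -15$)
$q = 0$ ($q = 12 \cdot 0 = 0$)
$\frac{q}{-21} + \frac{201}{L Q{\left(0,4 \right)}} = \frac{0}{-21} + \frac{201}{\left(-15\right) 5} = 0 \left(- \frac{1}{21}\right) + \frac{201}{-75} = 0 + 201 \left(- \frac{1}{75}\right) = 0 - \frac{67}{25} = - \frac{67}{25}$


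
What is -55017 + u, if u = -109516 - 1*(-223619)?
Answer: 59086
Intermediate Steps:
u = 114103 (u = -109516 + 223619 = 114103)
-55017 + u = -55017 + 114103 = 59086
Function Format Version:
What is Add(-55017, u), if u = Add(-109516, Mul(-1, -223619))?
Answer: 59086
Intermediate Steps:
u = 114103 (u = Add(-109516, 223619) = 114103)
Add(-55017, u) = Add(-55017, 114103) = 59086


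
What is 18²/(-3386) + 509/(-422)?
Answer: -930101/714446 ≈ -1.3018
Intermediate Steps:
18²/(-3386) + 509/(-422) = 324*(-1/3386) + 509*(-1/422) = -162/1693 - 509/422 = -930101/714446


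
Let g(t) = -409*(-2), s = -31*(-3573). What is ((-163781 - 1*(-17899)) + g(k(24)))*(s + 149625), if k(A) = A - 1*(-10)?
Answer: -37772924832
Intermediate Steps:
k(A) = 10 + A (k(A) = A + 10 = 10 + A)
s = 110763
g(t) = 818
((-163781 - 1*(-17899)) + g(k(24)))*(s + 149625) = ((-163781 - 1*(-17899)) + 818)*(110763 + 149625) = ((-163781 + 17899) + 818)*260388 = (-145882 + 818)*260388 = -145064*260388 = -37772924832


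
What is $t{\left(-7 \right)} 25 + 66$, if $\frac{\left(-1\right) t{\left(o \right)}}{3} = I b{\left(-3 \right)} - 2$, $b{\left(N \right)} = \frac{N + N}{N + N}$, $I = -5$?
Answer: $591$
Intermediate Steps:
$b{\left(N \right)} = 1$ ($b{\left(N \right)} = \frac{2 N}{2 N} = 2 N \frac{1}{2 N} = 1$)
$t{\left(o \right)} = 21$ ($t{\left(o \right)} = - 3 \left(\left(-5\right) 1 - 2\right) = - 3 \left(-5 - 2\right) = \left(-3\right) \left(-7\right) = 21$)
$t{\left(-7 \right)} 25 + 66 = 21 \cdot 25 + 66 = 525 + 66 = 591$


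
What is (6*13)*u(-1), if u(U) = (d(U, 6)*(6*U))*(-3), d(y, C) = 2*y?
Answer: -2808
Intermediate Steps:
u(U) = -36*U² (u(U) = ((2*U)*(6*U))*(-3) = (12*U²)*(-3) = -36*U²)
(6*13)*u(-1) = (6*13)*(-36*(-1)²) = 78*(-36*1) = 78*(-36) = -2808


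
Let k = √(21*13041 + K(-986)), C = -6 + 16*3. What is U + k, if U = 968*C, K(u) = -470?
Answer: 40656 + √273391 ≈ 41179.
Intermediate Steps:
C = 42 (C = -6 + 48 = 42)
U = 40656 (U = 968*42 = 40656)
k = √273391 (k = √(21*13041 - 470) = √(273861 - 470) = √273391 ≈ 522.87)
U + k = 40656 + √273391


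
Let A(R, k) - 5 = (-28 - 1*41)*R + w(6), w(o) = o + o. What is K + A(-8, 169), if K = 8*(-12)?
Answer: 473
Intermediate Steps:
K = -96
w(o) = 2*o
A(R, k) = 17 - 69*R (A(R, k) = 5 + ((-28 - 1*41)*R + 2*6) = 5 + ((-28 - 41)*R + 12) = 5 + (-69*R + 12) = 5 + (12 - 69*R) = 17 - 69*R)
K + A(-8, 169) = -96 + (17 - 69*(-8)) = -96 + (17 + 552) = -96 + 569 = 473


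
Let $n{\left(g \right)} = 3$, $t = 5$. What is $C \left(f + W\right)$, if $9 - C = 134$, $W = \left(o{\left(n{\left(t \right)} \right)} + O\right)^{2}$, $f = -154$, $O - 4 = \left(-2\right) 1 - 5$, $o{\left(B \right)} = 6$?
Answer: $18125$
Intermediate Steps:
$O = -3$ ($O = 4 - 7 = -3$)
$W = 9$ ($W = \left(6 - 3\right)^{2} = 3^{2} = 9$)
$C = -125$ ($C = 9 - 134 = -125$)
$C \left(f + W\right) = - 125 \left(-154 + 9\right) = \left(-125\right) \left(-145\right) = 18125$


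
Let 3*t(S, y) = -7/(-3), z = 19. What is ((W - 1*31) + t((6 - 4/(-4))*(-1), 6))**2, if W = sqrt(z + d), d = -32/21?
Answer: 527797/567 - 544*sqrt(7707)/189 ≈ 678.17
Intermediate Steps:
d = -32/21 (d = -32*1/21 = -32/21 ≈ -1.5238)
t(S, y) = 7/9 (t(S, y) = (-7/(-3))/3 = (-7*(-1/3))/3 = (1/3)*(7/3) = 7/9)
W = sqrt(7707)/21 (W = sqrt(19 - 32/21) = sqrt(367/21) = sqrt(7707)/21 ≈ 4.1805)
((W - 1*31) + t((6 - 4/(-4))*(-1), 6))**2 = ((sqrt(7707)/21 - 1*31) + 7/9)**2 = ((sqrt(7707)/21 - 31) + 7/9)**2 = ((-31 + sqrt(7707)/21) + 7/9)**2 = (-272/9 + sqrt(7707)/21)**2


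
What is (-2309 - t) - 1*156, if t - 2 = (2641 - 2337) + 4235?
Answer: -7006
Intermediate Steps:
t = 4541 (t = 2 + ((2641 - 2337) + 4235) = 2 + (304 + 4235) = 2 + 4539 = 4541)
(-2309 - t) - 1*156 = (-2309 - 1*4541) - 1*156 = (-2309 - 4541) - 156 = -6850 - 156 = -7006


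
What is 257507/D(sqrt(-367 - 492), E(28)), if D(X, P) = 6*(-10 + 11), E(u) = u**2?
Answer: 257507/6 ≈ 42918.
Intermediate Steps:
D(X, P) = 6 (D(X, P) = 6*1 = 6)
257507/D(sqrt(-367 - 492), E(28)) = 257507/6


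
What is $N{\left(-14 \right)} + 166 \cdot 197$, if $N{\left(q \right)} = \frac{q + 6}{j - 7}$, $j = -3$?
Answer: $\frac{163514}{5} \approx 32703.0$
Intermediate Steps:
$N{\left(q \right)} = - \frac{3}{5} - \frac{q}{10}$ ($N{\left(q \right)} = \frac{q + 6}{-3 - 7} = \frac{6 + q}{-10} = \left(6 + q\right) \left(- \frac{1}{10}\right) = - \frac{3}{5} - \frac{q}{10}$)
$N{\left(-14 \right)} + 166 \cdot 197 = \left(- \frac{3}{5} - - \frac{7}{5}\right) + 166 \cdot 197 = \left(- \frac{3}{5} + \frac{7}{5}\right) + 32702 = \frac{4}{5} + 32702 = \frac{163514}{5}$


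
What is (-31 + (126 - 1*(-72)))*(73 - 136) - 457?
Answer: -10978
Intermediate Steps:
(-31 + (126 - 1*(-72)))*(73 - 136) - 457 = (-31 + (126 + 72))*(-63) - 457 = (-31 + 198)*(-63) - 457 = 167*(-63) - 457 = -10521 - 457 = -10978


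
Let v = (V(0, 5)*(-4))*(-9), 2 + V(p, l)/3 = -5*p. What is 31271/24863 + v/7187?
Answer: 219374269/178690381 ≈ 1.2277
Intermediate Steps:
V(p, l) = -6 - 15*p (V(p, l) = -6 + 3*(-5*p) = -6 - 15*p)
v = -216 (v = ((-6 - 15*0)*(-4))*(-9) = ((-6 + 0)*(-4))*(-9) = -6*(-4)*(-9) = 24*(-9) = -216)
31271/24863 + v/7187 = 31271/24863 - 216/7187 = 219374269/178690381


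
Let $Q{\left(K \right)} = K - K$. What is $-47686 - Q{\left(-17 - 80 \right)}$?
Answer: $-47686$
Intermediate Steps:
$Q{\left(K \right)} = 0$
$-47686 - Q{\left(-17 - 80 \right)} = -47686 - 0 = -47686 + 0 = -47686$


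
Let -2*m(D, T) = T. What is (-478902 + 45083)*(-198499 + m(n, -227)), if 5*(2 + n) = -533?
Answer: 172126798449/2 ≈ 8.6063e+10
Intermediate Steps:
n = -543/5 (n = -2 + (⅕)*(-533) = -2 - 533/5 = -543/5 ≈ -108.60)
m(D, T) = -T/2
(-478902 + 45083)*(-198499 + m(n, -227)) = (-478902 + 45083)*(-198499 - ½*(-227)) = -433819*(-198499 + 227/2) = -433819*(-396771/2) = 172126798449/2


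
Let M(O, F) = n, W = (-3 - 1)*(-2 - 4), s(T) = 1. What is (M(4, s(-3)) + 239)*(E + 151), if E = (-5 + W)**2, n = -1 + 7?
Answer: 125440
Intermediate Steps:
n = 6
W = 24 (W = -4*(-6) = 24)
E = 361 (E = (-5 + 24)**2 = 19**2 = 361)
M(O, F) = 6
(M(4, s(-3)) + 239)*(E + 151) = (6 + 239)*(361 + 151) = 245*512 = 125440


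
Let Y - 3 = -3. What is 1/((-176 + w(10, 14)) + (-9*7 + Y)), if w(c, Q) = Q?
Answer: -1/225 ≈ -0.0044444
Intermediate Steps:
Y = 0 (Y = 3 - 3 = 0)
1/((-176 + w(10, 14)) + (-9*7 + Y)) = 1/((-176 + 14) + (-9*7 + 0)) = 1/(-162 + (-63 + 0)) = 1/(-162 - 63) = 1/(-225) = -1/225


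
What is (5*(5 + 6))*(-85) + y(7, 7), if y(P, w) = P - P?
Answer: -4675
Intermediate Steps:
y(P, w) = 0
(5*(5 + 6))*(-85) + y(7, 7) = (5*(5 + 6))*(-85) + 0 = (5*11)*(-85) + 0 = 55*(-85) + 0 = -4675 + 0 = -4675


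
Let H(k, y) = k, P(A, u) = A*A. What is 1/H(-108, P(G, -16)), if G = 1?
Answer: -1/108 ≈ -0.0092593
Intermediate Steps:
P(A, u) = A²
1/H(-108, P(G, -16)) = 1/(-108) = -1/108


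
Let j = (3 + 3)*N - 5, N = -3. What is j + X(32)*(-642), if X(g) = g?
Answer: -20567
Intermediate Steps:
j = -23 (j = (3 + 3)*(-3) - 5 = 6*(-3) - 5 = -18 - 5 = -23)
j + X(32)*(-642) = -23 + 32*(-642) = -23 - 20544 = -20567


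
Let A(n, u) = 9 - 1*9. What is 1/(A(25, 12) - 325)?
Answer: -1/325 ≈ -0.0030769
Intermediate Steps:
A(n, u) = 0 (A(n, u) = 9 - 9 = 0)
1/(A(25, 12) - 325) = 1/(0 - 325) = 1/(-325) = -1/325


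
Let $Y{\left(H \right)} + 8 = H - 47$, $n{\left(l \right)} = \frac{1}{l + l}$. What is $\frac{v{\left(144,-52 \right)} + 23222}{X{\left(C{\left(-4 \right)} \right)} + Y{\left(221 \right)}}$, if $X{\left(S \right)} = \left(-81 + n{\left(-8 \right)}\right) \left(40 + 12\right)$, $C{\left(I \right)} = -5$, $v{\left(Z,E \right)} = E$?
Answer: $- \frac{92680}{16197} \approx -5.722$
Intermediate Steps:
$n{\left(l \right)} = \frac{1}{2 l}$
$Y{\left(H \right)} = -55 + H$ ($Y{\left(H \right)} = -8 + \left(H - 47\right) = -8 + \left(-47 + H\right) = -55 + H$)
$X{\left(S \right)} = - \frac{16861}{4}$ ($X{\left(S \right)} = \left(-81 + \frac{1}{2 \left(-8\right)}\right) \left(40 + 12\right) = \left(-81 + \frac{1}{2} \left(- \frac{1}{8}\right)\right) 52 = \left(-81 - \frac{1}{16}\right) 52 = \left(- \frac{1297}{16}\right) 52 = - \frac{16861}{4}$)
$\frac{v{\left(144,-52 \right)} + 23222}{X{\left(C{\left(-4 \right)} \right)} + Y{\left(221 \right)}} = \frac{-52 + 23222}{- \frac{16861}{4} + \left(-55 + 221\right)} = \frac{23170}{- \frac{16861}{4} + 166} = \frac{23170}{- \frac{16197}{4}} = 23170 \left(- \frac{4}{16197}\right) = - \frac{92680}{16197}$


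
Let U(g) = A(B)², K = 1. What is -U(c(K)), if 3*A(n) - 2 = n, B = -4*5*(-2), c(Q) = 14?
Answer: -196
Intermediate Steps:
B = 40 (B = -20*(-2) = 40)
A(n) = ⅔ + n/3
U(g) = 196 (U(g) = (⅔ + (⅓)*40)² = (⅔ + 40/3)² = 14² = 196)
-U(c(K)) = -1*196 = -196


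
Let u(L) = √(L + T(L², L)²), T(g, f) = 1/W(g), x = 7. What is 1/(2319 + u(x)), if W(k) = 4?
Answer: 37104/86044063 - 4*√113/86044063 ≈ 0.00043073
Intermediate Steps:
T(g, f) = ¼ (T(g, f) = 1/4 = ¼)
u(L) = √(1/16 + L) (u(L) = √(L + (¼)²) = √(L + 1/16) = √(1/16 + L))
1/(2319 + u(x)) = 1/(2319 + √(1 + 16*7)/4) = 1/(2319 + √(1 + 112)/4) = 1/(2319 + √113/4)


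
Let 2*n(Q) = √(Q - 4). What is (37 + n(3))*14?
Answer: 518 + 7*I ≈ 518.0 + 7.0*I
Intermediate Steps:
n(Q) = √(-4 + Q)/2 (n(Q) = √(Q - 4)/2 = √(-4 + Q)/2)
(37 + n(3))*14 = (37 + √(-4 + 3)/2)*14 = (37 + √(-1)/2)*14 = (37 + I/2)*14 = 518 + 7*I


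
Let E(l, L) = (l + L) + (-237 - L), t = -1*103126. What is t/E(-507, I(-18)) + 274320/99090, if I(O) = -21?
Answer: 19301573/136524 ≈ 141.38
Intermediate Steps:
t = -103126
E(l, L) = -237 + l (E(l, L) = (L + l) + (-237 - L) = -237 + l)
t/E(-507, I(-18)) + 274320/99090 = -103126/(-237 - 507) + 274320/99090 = -103126/(-744) + 274320*(1/99090) = -103126*(-1/744) + 1016/367 = 51563/372 + 1016/367 = 19301573/136524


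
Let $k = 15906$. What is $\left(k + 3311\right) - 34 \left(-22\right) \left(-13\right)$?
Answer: $9493$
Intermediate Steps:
$\left(k + 3311\right) - 34 \left(-22\right) \left(-13\right) = \left(15906 + 3311\right) - 34 \left(-22\right) \left(-13\right) = 19217 - \left(-748\right) \left(-13\right) = 19217 - 9724 = 9493$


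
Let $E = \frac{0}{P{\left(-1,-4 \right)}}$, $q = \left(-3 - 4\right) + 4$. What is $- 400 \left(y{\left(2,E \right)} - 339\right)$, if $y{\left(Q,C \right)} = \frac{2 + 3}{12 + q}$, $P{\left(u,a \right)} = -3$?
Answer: $\frac{1218400}{9} \approx 1.3538 \cdot 10^{5}$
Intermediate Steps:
$q = -3$ ($q = -7 + 4 = -3$)
$E = 0$ ($E = \frac{0}{-3} = 0 \left(- \frac{1}{3}\right) = 0$)
$y{\left(Q,C \right)} = \frac{5}{9}$ ($y{\left(Q,C \right)} = \frac{2 + 3}{12 - 3} = \frac{5}{9}$)
$- 400 \left(y{\left(2,E \right)} - 339\right) = - 400 \left(\frac{5}{9} - 339\right) = \left(-400\right) \left(- \frac{3046}{9}\right) = \frac{1218400}{9}$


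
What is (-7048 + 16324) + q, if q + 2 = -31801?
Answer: -22527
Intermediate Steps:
q = -31803 (q = -2 - 31801 = -31803)
(-7048 + 16324) + q = (-7048 + 16324) - 31803 = 9276 - 31803 = -22527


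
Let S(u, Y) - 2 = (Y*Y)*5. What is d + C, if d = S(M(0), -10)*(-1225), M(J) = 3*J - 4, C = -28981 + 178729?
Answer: -465202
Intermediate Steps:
C = 149748
M(J) = -4 + 3*J
S(u, Y) = 2 + 5*Y² (S(u, Y) = 2 + (Y*Y)*5 = 2 + Y²*5 = 2 + 5*Y²)
d = -614950 (d = (2 + 5*(-10)²)*(-1225) = (2 + 5*100)*(-1225) = (2 + 500)*(-1225) = 502*(-1225) = -614950)
d + C = -614950 + 149748 = -465202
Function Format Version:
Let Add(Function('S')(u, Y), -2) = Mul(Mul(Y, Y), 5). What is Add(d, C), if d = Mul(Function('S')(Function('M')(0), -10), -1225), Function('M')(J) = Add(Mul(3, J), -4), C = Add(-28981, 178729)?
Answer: -465202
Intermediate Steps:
C = 149748
Function('M')(J) = Add(-4, Mul(3, J))
Function('S')(u, Y) = Add(2, Mul(5, Pow(Y, 2))) (Function('S')(u, Y) = Add(2, Mul(Mul(Y, Y), 5)) = Add(2, Mul(Pow(Y, 2), 5)) = Add(2, Mul(5, Pow(Y, 2))))
d = -614950 (d = Mul(Add(2, Mul(5, Pow(-10, 2))), -1225) = Mul(Add(2, Mul(5, 100)), -1225) = Mul(Add(2, 500), -1225) = Mul(502, -1225) = -614950)
Add(d, C) = Add(-614950, 149748) = -465202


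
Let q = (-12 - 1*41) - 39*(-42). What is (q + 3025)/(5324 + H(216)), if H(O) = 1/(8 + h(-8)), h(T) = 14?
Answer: 101420/117129 ≈ 0.86588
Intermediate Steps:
H(O) = 1/22 (H(O) = 1/(8 + 14) = 1/22)
q = 1585 (q = (-12 - 41) + 1638 = -53 + 1638 = 1585)
(q + 3025)/(5324 + H(216)) = (1585 + 3025)/(5324 + 1/22) = 4610/(117129/22) = 4610*(22/117129) = 101420/117129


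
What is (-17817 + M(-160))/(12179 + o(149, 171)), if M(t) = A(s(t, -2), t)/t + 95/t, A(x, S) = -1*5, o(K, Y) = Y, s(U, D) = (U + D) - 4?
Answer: -285081/197600 ≈ -1.4427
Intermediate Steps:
s(U, D) = -4 + D + U (s(U, D) = (D + U) - 4 = -4 + D + U)
A(x, S) = -5
M(t) = 90/t (M(t) = -5/t + 95/t = 90/t)
(-17817 + M(-160))/(12179 + o(149, 171)) = (-17817 + 90/(-160))/(12179 + 171) = (-17817 + 90*(-1/160))/12350 = (-17817 - 9/16)*(1/12350) = -285081/16*1/12350 = -285081/197600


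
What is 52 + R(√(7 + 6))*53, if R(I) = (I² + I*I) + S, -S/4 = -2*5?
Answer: 3550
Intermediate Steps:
S = 40 (S = -(-8)*5 = -4*(-10) = 40)
R(I) = 40 + 2*I² (R(I) = (I² + I*I) + 40 = (I² + I²) + 40 = 2*I² + 40 = 40 + 2*I²)
52 + R(√(7 + 6))*53 = 52 + (40 + 2*(√(7 + 6))²)*53 = 52 + (40 + 2*(√13)²)*53 = 52 + (40 + 2*13)*53 = 52 + (40 + 26)*53 = 52 + 66*53 = 52 + 3498 = 3550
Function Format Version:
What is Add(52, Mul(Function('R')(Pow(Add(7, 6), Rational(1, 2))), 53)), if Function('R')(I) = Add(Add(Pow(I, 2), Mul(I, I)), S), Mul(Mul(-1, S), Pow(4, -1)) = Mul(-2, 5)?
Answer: 3550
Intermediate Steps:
S = 40 (S = Mul(-4, Mul(-2, 5)) = Mul(-4, -10) = 40)
Function('R')(I) = Add(40, Mul(2, Pow(I, 2))) (Function('R')(I) = Add(Add(Pow(I, 2), Mul(I, I)), 40) = Add(Add(Pow(I, 2), Pow(I, 2)), 40) = Add(Mul(2, Pow(I, 2)), 40) = Add(40, Mul(2, Pow(I, 2))))
Add(52, Mul(Function('R')(Pow(Add(7, 6), Rational(1, 2))), 53)) = Add(52, Mul(Add(40, Mul(2, Pow(Pow(Add(7, 6), Rational(1, 2)), 2))), 53)) = Add(52, Mul(Add(40, Mul(2, Pow(Pow(13, Rational(1, 2)), 2))), 53)) = Add(52, Mul(Add(40, Mul(2, 13)), 53)) = Add(52, Mul(Add(40, 26), 53)) = Add(52, Mul(66, 53)) = Add(52, 3498) = 3550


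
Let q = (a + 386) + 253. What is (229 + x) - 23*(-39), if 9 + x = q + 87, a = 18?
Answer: 1861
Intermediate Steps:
q = 657 (q = (18 + 386) + 253 = 404 + 253 = 657)
x = 735 (x = -9 + (657 + 87) = -9 + 744 = 735)
(229 + x) - 23*(-39) = (229 + 735) - 23*(-39) = 964 + 897 = 1861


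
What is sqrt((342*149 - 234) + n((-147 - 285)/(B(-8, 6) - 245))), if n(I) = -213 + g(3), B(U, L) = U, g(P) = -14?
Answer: sqrt(50497) ≈ 224.72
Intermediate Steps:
n(I) = -227 (n(I) = -213 - 14 = -227)
sqrt((342*149 - 234) + n((-147 - 285)/(B(-8, 6) - 245))) = sqrt((342*149 - 234) - 227) = sqrt((50958 - 234) - 227) = sqrt(50724 - 227) = sqrt(50497)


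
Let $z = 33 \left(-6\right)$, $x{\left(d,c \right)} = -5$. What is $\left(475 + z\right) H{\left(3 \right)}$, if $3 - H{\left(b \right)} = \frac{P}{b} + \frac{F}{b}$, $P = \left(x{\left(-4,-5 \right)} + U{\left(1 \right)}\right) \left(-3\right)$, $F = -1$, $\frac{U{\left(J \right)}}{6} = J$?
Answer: $\frac{3601}{3} \approx 1200.3$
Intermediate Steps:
$U{\left(J \right)} = 6 J$
$z = -198$
$P = -3$ ($P = \left(-5 + 6 \cdot 1\right) \left(-3\right) = \left(-5 + 6\right) \left(-3\right) = 1 \left(-3\right) = -3$)
$H{\left(b \right)} = 3 + \frac{4}{b}$ ($H{\left(b \right)} = 3 - \left(- \frac{3}{b} - \frac{1}{b}\right) = 3 - - \frac{4}{b} = 3 + \frac{4}{b}$)
$\left(475 + z\right) H{\left(3 \right)} = \left(475 - 198\right) \left(3 + \frac{4}{3}\right) = 277 \left(3 + 4 \cdot \frac{1}{3}\right) = 277 \left(3 + \frac{4}{3}\right) = 277 \cdot \frac{13}{3} = \frac{3601}{3}$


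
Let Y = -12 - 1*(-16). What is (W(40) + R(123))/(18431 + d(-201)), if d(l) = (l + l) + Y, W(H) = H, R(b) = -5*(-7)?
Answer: 25/6011 ≈ 0.0041590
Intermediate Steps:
R(b) = 35
Y = 4 (Y = -12 + 16 = 4)
d(l) = 4 + 2*l (d(l) = (l + l) + 4 = 2*l + 4 = 4 + 2*l)
(W(40) + R(123))/(18431 + d(-201)) = (40 + 35)/(18431 + (4 + 2*(-201))) = 75/(18431 + (4 - 402)) = 75/(18431 - 398) = 75/18033 = 75*(1/18033) = 25/6011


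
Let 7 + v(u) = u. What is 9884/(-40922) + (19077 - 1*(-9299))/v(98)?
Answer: 82878802/265993 ≈ 311.58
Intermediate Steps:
v(u) = -7 + u
9884/(-40922) + (19077 - 1*(-9299))/v(98) = 9884/(-40922) + (19077 - 1*(-9299))/(-7 + 98) = 9884*(-1/40922) + (19077 + 9299)/91 = -706/2923 + 28376*(1/91) = -706/2923 + 28376/91 = 82878802/265993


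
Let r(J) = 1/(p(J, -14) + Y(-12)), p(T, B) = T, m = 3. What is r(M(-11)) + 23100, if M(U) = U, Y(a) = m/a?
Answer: 1039496/45 ≈ 23100.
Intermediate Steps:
Y(a) = 3/a
r(J) = 1/(-¼ + J) (r(J) = 1/(J + 3/(-12)) = 1/(J + 3*(-1/12)) = 1/(J - ¼) = 1/(-¼ + J))
r(M(-11)) + 23100 = 4/(-1 + 4*(-11)) + 23100 = 4/(-1 - 44) + 23100 = 4/(-45) + 23100 = 4*(-1/45) + 23100 = -4/45 + 23100 = 1039496/45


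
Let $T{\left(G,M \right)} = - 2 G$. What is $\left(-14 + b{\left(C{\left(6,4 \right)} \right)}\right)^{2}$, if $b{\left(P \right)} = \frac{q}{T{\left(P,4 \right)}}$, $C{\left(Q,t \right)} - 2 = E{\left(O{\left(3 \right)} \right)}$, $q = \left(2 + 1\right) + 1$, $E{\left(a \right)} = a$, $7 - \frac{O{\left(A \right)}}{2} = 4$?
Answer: $\frac{3249}{16} \approx 203.06$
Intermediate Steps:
$O{\left(A \right)} = 6$ ($O{\left(A \right)} = 14 - 8 = 6$)
$q = 4$ ($q = 3 + 1 = 4$)
$C{\left(Q,t \right)} = 8$ ($C{\left(Q,t \right)} = 2 + 6 = 8$)
$b{\left(P \right)} = - \frac{2}{P}$ ($b{\left(P \right)} = \frac{4}{\left(-2\right) P} = 4 \left(- \frac{1}{2 P}\right) = - \frac{2}{P}$)
$\left(-14 + b{\left(C{\left(6,4 \right)} \right)}\right)^{2} = \left(-14 - \frac{2}{8}\right)^{2} = \left(-14 - \frac{1}{4}\right)^{2} = \left(- \frac{57}{4}\right)^{2} = \frac{3249}{16}$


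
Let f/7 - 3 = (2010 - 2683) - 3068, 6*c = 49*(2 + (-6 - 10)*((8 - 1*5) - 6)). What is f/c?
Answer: -1602/25 ≈ -64.080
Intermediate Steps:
c = 1225/3 (c = (49*(2 + (-6 - 10)*((8 - 1*5) - 6)))/6 = (49*(2 - 16*((8 - 5) - 6)))/6 = (49*(2 - 16*(3 - 6)))/6 = (49*(2 - 16*(-3)))/6 = (49*(2 + 48))/6 = (49*50)/6 = (1/6)*2450 = 1225/3 ≈ 408.33)
f = -26166 (f = 21 + 7*((2010 - 2683) - 3068) = 21 + 7*(-673 - 3068) = 21 + 7*(-3741) = 21 - 26187 = -26166)
f/c = -26166/1225/3 = -26166*3/1225 = -1602/25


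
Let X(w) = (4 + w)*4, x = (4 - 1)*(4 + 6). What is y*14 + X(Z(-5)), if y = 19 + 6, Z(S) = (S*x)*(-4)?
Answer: 2766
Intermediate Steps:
x = 30 (x = 3*10 = 30)
Z(S) = -120*S (Z(S) = (S*30)*(-4) = (30*S)*(-4) = -120*S)
y = 25
X(w) = 16 + 4*w
y*14 + X(Z(-5)) = 25*14 + (16 + 4*(-120*(-5))) = 350 + (16 + 4*600) = 350 + (16 + 2400) = 350 + 2416 = 2766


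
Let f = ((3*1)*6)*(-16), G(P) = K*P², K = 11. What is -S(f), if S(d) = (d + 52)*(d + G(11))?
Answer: 246148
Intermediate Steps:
G(P) = 11*P²
f = -288 (f = (3*6)*(-16) = 18*(-16) = -288)
S(d) = (52 + d)*(1331 + d) (S(d) = (d + 52)*(d + 11*11²) = (52 + d)*(d + 11*121) = (52 + d)*(d + 1331) = (52 + d)*(1331 + d))
-S(f) = -(69212 + (-288)² + 1383*(-288)) = -(69212 + 82944 - 398304) = -1*(-246148) = 246148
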